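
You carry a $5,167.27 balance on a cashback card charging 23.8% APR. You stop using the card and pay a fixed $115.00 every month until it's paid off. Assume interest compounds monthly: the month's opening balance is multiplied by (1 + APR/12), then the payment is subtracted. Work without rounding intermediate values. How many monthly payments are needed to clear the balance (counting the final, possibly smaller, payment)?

Monthly rate r = 23.8%/12 = 1.98333% = 0.0198333.
Recurrence: B ← B·(1+r) − $115.00.
Month 1: interest $102.48; balance after payment $5,154.75.
Month 2: interest $102.24; balance after payment $5,141.99.
Closed form: n = −ln(1 − rB₀/P)/ln(1+r) = −ln(0.10883)/ln(1.01983) ≈ 112.934, so the balance reaches zero during payment 113.

113 payments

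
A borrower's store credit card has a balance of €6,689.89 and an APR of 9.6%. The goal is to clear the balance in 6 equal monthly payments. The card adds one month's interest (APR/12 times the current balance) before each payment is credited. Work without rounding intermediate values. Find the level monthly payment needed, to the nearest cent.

€1,146.41

Monthly rate r = 9.6%/12 = 0.8% = 0.008.
Level-payment amortization: P = B₀·r / (1 − (1+r)^(−n)) = 6689.89·0.008 / (1 − 1.008^(−6)).
Denominator 1 − (1+r)^(−6) = 0.046684164.
P = 53.5191 / 0.046684164 ≈ 1146.41.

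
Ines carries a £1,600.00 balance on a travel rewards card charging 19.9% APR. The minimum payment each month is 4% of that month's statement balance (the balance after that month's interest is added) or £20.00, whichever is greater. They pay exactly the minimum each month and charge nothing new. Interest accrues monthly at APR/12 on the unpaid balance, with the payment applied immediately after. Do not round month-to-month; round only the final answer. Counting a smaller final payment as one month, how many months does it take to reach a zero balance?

81 months

Monthly rate r = 19.9%/12 = 1.65833% = 0.0165833.
While 4% of the post-interest balance exceeds £20.00, each month B ← (B·(1+r))·(1 − 0.04), i.e. B shrinks by the factor (1+r)·0.96 = 0.97592.
This holds for months 1–49. Entering month 50 the balance is £484.64; 4% of the post-interest balance is now below £20.00, so the flat £20.00 minimum applies from here.
From month 50 a fixed £20.00 at rate r clears £484.64 in 32 more payments. Total: 49 + 32 = 81 months.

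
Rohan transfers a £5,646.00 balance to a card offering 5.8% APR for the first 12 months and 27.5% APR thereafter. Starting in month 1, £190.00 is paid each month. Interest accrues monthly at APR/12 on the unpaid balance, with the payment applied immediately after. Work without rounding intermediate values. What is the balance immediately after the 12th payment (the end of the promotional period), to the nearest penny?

£3,640.72

Promo months 1–12 at r₀ = 5.8%/12 = 0.00483333; months 13+ at r₁ = 27.5%/12 = 0.0229167.
After month 12: iterate B ← B·(1+r₀) − £190.00 for 12 months → £3,640.72.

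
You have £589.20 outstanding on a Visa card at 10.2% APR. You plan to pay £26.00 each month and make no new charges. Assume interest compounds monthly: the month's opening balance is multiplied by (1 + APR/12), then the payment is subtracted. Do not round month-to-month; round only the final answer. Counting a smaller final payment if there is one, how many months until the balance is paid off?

Monthly rate r = 10.2%/12 = 0.85% = 0.0085.
Recurrence: B ← B·(1+r) − £26.00.
Month 1: interest £5.01; balance after payment £568.21.
Month 2: interest £4.83; balance after payment £547.04.
Closed form: n = −ln(1 − rB₀/P)/ln(1+r) = −ln(0.80738)/ln(1.0085) ≈ 25.279, so the balance reaches zero during payment 26.

26 months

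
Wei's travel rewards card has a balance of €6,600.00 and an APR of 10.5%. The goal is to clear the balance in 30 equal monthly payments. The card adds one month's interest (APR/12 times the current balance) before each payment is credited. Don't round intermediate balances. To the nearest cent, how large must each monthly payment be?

Monthly rate r = 10.5%/12 = 0.875% = 0.00875.
Level-payment amortization: P = B₀·r / (1 − (1+r)^(−n)) = 6600.00·0.00875 / (1 − 1.00875^(−30)).
Denominator 1 − (1+r)^(−30) = 0.22999496.
P = 57.75 / 0.22999496 ≈ 251.09.

€251.09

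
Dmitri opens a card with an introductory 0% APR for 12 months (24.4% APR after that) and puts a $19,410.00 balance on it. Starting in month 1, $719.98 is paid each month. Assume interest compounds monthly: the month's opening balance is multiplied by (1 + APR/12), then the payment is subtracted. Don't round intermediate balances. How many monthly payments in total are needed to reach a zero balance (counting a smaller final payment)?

31 payments

Promo months 1–12 at r₀ = 0%/12 = 0; months 13+ at r₁ = 24.4%/12 = 0.0203333.
After month 12 (no interest yet): B = $19,410.00 − 12·$719.98 = $10,770.24.
Then at r₁ with $719.98/mo: n₂ = −ln(1 − r₁·B/P)/ln(1+r₁) ≈ 18.02 → 19 more payments.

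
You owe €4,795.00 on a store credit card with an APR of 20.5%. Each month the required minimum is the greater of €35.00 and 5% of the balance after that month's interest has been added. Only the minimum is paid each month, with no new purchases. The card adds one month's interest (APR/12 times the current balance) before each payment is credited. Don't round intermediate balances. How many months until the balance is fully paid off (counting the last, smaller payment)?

81 months

Monthly rate r = 20.5%/12 = 1.70833% = 0.0170833.
While 5% of the post-interest balance exceeds €35.00, each month B ← (B·(1+r))·(1 − 0.05), i.e. B shrinks by the factor (1+r)·0.95 = 0.96623.
This holds for months 1–57. Entering month 58 the balance is €676.64; 5% of the post-interest balance is now below €35.00, so the flat €35.00 minimum applies from here.
From month 58 a fixed €35.00 at rate r clears €676.64 in 24 more payments. Total: 57 + 24 = 81 months.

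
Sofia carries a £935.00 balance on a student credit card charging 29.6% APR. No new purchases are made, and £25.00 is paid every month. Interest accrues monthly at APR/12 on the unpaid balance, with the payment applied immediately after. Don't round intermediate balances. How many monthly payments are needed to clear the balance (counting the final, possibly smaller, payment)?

105 months

Monthly rate r = 29.6%/12 = 2.46667% = 0.0246667.
Recurrence: B ← B·(1+r) − £25.00.
Month 1: interest £23.06; balance after payment £933.06.
Month 2: interest £23.02; balance after payment £931.08.
Closed form: n = −ln(1 − rB₀/P)/ln(1+r) = −ln(0.077467)/ln(1.02467) ≈ 104.973, so the balance reaches zero during payment 105.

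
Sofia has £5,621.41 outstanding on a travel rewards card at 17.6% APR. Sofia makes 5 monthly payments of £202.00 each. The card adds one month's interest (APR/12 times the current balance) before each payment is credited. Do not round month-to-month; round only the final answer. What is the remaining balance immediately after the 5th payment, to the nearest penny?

£5,005.85

Monthly rate r = 17.6%/12 = 1.46667% = 0.0146667.
Each month: B ← B·(1+r) − £202.00.
Month 1: interest £82.45; balance after payment £5,501.86.
Month 2: interest £80.69; balance after payment £5,380.55.
Month 3: interest £78.91; balance after payment £5,257.47.
Month 4: interest £77.11; balance after payment £5,132.58.
Month 5: interest £75.28; balance after payment £5,005.85.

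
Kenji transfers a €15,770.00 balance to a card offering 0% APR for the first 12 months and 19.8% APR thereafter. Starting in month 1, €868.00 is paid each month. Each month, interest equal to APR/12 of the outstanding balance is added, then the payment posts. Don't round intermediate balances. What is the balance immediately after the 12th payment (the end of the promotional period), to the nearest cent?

Promo months 1–12 at r₀ = 0%/12 = 0; months 13+ at r₁ = 19.8%/12 = 0.0165.
After month 12 (no interest yet): B = €15,770.00 − 12·€868.00 = €5,354.00.

€5,354.00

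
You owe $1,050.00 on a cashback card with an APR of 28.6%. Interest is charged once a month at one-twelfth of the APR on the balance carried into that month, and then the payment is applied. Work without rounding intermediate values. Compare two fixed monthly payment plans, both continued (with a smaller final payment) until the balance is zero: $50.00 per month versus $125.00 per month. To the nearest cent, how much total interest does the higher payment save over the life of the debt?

$287.77

Monthly rate r = 28.6%/12 = 2.38333% = 0.0238333.
At $50.00/mo: n = ⌈−ln(1 − rB₀/P)/ln(1+r)⌉ = 30 payments (last $23.69); total interest = total paid − $1,050.00 = $423.69.
At $125.00/mo: 10 payments (last $60.92); total interest $135.92.
Interest saved = $423.69 − $135.92 = $287.77.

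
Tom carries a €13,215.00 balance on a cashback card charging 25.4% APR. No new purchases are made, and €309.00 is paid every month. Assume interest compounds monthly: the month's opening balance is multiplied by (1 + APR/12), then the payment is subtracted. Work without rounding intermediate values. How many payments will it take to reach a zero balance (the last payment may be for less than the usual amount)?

Monthly rate r = 25.4%/12 = 2.11667% = 0.0211667.
Recurrence: B ← B·(1+r) − €309.00.
Month 1: interest €279.72; balance after payment €13,185.72.
Month 2: interest €279.10; balance after payment €13,155.82.
Closed form: n = −ln(1 − rB₀/P)/ln(1+r) = −ln(0.094765)/ln(1.02117) ≈ 112.498, so the balance reaches zero during payment 113.

113 payments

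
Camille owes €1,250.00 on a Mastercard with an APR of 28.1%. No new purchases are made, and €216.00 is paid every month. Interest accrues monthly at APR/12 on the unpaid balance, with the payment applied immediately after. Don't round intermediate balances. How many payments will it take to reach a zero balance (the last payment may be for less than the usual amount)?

7 payments

Monthly rate r = 28.1%/12 = 2.34167% = 0.0234167.
Recurrence: B ← B·(1+r) − €216.00.
Month 1: interest €29.27; balance after payment €1,063.27.
Month 2: interest €24.90; balance after payment €872.17.
Closed form: n = −ln(1 − rB₀/P)/ln(1+r) = −ln(0.86449)/ln(1.02342) ≈ 6.291, so the balance reaches zero during payment 7.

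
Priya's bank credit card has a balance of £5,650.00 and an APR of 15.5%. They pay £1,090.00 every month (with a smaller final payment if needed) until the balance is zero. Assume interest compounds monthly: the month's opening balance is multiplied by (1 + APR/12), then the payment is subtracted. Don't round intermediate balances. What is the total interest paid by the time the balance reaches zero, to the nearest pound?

£237

Monthly rate r = 15.5%/12 = 1.29167% = 0.0129167.
Payoff takes n = ⌈−ln(1 − rB₀/P)/ln(1+r)⌉ = ⌈5.400⌉ = 6 payments; the last is £437.40.
Total paid = 5·£1,090.00 + £437.40 = £5,887.40.
Total interest = total paid − principal = £5,887.40 − £5,650.00 = £237.40.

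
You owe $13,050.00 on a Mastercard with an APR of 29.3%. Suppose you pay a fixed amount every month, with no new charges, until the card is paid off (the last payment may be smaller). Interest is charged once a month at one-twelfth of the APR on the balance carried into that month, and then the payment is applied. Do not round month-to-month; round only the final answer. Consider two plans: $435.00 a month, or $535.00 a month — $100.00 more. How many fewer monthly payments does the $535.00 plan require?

Monthly rate r = 29.3%/12 = 2.44167% = 0.0244167.
At $435.00/mo: n = ⌈−ln(1 − rB₀/P)/ln(1+r)⌉ = 55 payments (last $289.24); total interest = total paid − $13,050.00 = $10,729.24.
At $535.00/mo: 38 payments (last $284.32); total interest $7,029.32.
Payments saved = 55 − 38 = 17.

17 fewer payments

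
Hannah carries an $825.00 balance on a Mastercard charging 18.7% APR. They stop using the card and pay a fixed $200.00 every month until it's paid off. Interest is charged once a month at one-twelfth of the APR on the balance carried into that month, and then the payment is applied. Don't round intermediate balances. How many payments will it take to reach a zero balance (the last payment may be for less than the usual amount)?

5 payments

Monthly rate r = 18.7%/12 = 1.55833% = 0.0155833.
Recurrence: B ← B·(1+r) − $200.00.
Month 1: interest $12.86; balance after payment $637.86.
Month 2: interest $9.94; balance after payment $447.80.
Month 3: interest $6.98; balance after payment $254.77.
Month 4: interest $3.97; balance after payment $58.74.
Month 5: interest $0.92; balance after payment $0.00.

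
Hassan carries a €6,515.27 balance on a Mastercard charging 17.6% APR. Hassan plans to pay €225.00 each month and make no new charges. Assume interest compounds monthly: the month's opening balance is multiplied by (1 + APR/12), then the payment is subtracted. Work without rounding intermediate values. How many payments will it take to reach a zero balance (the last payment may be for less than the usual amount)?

Monthly rate r = 17.6%/12 = 1.46667% = 0.0146667.
Recurrence: B ← B·(1+r) − €225.00.
Month 1: interest €95.56; balance after payment €6,385.83.
Month 2: interest €93.66; balance after payment €6,254.49.
Closed form: n = −ln(1 − rB₀/P)/ln(1+r) = −ln(0.5753)/ln(1.01467) ≈ 37.971, so the balance reaches zero during payment 38.

38 payments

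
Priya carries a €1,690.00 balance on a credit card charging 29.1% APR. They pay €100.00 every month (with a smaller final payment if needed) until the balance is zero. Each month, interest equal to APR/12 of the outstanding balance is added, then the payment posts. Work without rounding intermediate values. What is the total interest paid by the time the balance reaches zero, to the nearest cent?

Monthly rate r = 29.1%/12 = 2.425% = 0.02425.
Payoff takes n = ⌈−ln(1 − rB₀/P)/ln(1+r)⌉ = ⌈22.008⌉ = 23 payments; the last is €0.85.
Total paid = 22·€100.00 + €0.85 = €2,200.85.
Total interest = total paid − principal = €2,200.85 − €1,690.00 = €510.85.

€510.85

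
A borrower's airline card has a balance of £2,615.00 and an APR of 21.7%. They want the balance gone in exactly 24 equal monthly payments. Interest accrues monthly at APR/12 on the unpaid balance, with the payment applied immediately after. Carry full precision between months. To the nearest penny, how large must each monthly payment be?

Monthly rate r = 21.7%/12 = 1.80833% = 0.0180833.
Level-payment amortization: P = B₀·r / (1 − (1+r)^(−n)) = 2615.00·0.0180833 / (1 − 1.01808^(−24)).
Denominator 1 − (1+r)^(−24) = 0.349570647.
P = 47.2879 / 0.349570647 ≈ 135.27.

£135.27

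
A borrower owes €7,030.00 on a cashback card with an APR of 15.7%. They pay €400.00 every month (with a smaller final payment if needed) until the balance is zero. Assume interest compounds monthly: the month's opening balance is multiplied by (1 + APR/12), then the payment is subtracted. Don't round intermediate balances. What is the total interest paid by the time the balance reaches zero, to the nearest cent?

Monthly rate r = 15.7%/12 = 1.30833% = 0.0130833.
Payoff takes n = ⌈−ln(1 − rB₀/P)/ln(1+r)⌉ = ⌈20.101⌉ = 21 payments; the last is €40.75.
Total paid = 20·€400.00 + €40.75 = €8,040.75.
Total interest = total paid − principal = €8,040.75 − €7,030.00 = €1,010.75.

€1,010.75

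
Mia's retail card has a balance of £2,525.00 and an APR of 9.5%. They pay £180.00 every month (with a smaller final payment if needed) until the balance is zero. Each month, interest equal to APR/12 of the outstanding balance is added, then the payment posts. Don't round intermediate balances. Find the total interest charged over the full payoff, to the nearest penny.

Monthly rate r = 9.5%/12 = 0.791667% = 0.00791667.
Payoff takes n = ⌈−ln(1 − rB₀/P)/ln(1+r)⌉ = ⌈14.928⌉ = 15 payments; the last is £167.16.
Total paid = 14·£180.00 + £167.16 = £2,687.16.
Total interest = total paid − principal = £2,687.16 − £2,525.00 = £162.16.

£162.16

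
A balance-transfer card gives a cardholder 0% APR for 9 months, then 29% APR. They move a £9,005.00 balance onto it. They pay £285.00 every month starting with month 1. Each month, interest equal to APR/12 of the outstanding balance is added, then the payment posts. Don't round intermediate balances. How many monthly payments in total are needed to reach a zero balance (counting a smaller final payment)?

43 months

Promo months 1–9 at r₀ = 0%/12 = 0; months 10+ at r₁ = 29%/12 = 0.0241667.
After month 9 (no interest yet): B = £9,005.00 − 9·£285.00 = £6,440.00.
Then at r₁ with £285.00/mo: n₂ = −ln(1 − r₁·B/P)/ln(1+r₁) ≈ 33.08 → 34 more payments.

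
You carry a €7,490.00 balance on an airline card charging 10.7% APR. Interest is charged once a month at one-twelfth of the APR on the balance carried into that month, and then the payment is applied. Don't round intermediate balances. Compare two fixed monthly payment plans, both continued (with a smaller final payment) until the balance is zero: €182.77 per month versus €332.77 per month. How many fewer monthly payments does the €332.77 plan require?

Monthly rate r = 10.7%/12 = 0.891667% = 0.00891667.
At €182.77/mo: n = ⌈−ln(1 − rB₀/P)/ln(1+r)⌉ = 52 payments (last €42.15); total interest = total paid − €7,490.00 = €1,873.42.
At €332.77/mo: 26 payments (last €78.46); total interest €907.71.
Payments saved = 52 − 26 = 26.

26 fewer payments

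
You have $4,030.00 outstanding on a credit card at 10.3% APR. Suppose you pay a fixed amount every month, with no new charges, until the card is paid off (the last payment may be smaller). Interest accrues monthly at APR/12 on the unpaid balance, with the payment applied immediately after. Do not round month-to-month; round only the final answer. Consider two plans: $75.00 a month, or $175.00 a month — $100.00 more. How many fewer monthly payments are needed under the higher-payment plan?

Monthly rate r = 10.3%/12 = 0.858333% = 0.00858333.
At $75.00/mo: n = ⌈−ln(1 − rB₀/P)/ln(1+r)⌉ = 73 payments (last $27.00); total interest = total paid − $4,030.00 = $1,397.00.
At $175.00/mo: 26 payments (last $134.40); total interest $479.40.
Payments saved = 73 − 26 = 47.

47 fewer payments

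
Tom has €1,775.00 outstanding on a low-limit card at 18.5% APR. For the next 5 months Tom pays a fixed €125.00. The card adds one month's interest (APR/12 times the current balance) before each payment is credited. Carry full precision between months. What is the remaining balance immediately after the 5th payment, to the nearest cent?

Monthly rate r = 18.5%/12 = 1.54167% = 0.0154167.
Each month: B ← B·(1+r) − €125.00.
Month 1: interest €27.36; balance after payment €1,677.36.
Month 2: interest €25.86; balance after payment €1,578.22.
Month 3: interest €24.33; balance after payment €1,477.55.
Month 4: interest €22.78; balance after payment €1,375.33.
Month 5: interest €21.20; balance after payment €1,271.54.

€1,271.54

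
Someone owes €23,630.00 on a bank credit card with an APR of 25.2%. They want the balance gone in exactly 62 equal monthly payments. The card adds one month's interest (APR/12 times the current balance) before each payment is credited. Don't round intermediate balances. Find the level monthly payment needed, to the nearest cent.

Monthly rate r = 25.2%/12 = 2.1% = 0.021.
Level-payment amortization: P = B₀·r / (1 − (1+r)^(−n)) = 23630.00·0.021 / (1 − 1.021^(−62)).
Denominator 1 − (1+r)^(−62) = 0.724320806.
P = 496.23 / 0.724320806 ≈ 685.10.

€685.10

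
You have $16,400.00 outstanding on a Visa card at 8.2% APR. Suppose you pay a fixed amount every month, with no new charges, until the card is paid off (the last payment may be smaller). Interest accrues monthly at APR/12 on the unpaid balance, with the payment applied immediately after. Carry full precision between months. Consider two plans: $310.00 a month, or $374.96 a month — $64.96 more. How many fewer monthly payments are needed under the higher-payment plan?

Monthly rate r = 8.2%/12 = 0.683333% = 0.00683333.
At $310.00/mo: n = ⌈−ln(1 − rB₀/P)/ln(1+r)⌉ = 66 payments (last $272.60); total interest = total paid − $16,400.00 = $4,022.60.
At $374.96/mo: 53 payments (last $52.25); total interest $3,150.17.
Payments saved = 66 − 53 = 13.

13 fewer payments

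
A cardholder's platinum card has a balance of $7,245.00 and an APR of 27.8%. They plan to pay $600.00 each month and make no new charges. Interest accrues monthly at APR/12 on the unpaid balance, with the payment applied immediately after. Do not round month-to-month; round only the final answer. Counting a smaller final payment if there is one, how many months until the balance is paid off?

Monthly rate r = 27.8%/12 = 2.31667% = 0.0231667.
Recurrence: B ← B·(1+r) − $600.00.
Month 1: interest $167.84; balance after payment $6,812.84.
Month 2: interest $157.83; balance after payment $6,370.67.
Closed form: n = −ln(1 − rB₀/P)/ln(1+r) = −ln(0.72026)/ln(1.02317) ≈ 14.328, so the balance reaches zero during payment 15.

15 payments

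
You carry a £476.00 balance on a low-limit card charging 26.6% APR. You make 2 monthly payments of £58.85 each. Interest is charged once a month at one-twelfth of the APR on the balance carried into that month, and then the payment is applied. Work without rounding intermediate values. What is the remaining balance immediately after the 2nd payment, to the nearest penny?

Monthly rate r = 26.6%/12 = 2.21667% = 0.0221667.
Each month: B ← B·(1+r) − £58.85.
Month 1: interest £10.55; balance after payment £427.70.
Month 2: interest £9.48; balance after payment £378.33.

£378.33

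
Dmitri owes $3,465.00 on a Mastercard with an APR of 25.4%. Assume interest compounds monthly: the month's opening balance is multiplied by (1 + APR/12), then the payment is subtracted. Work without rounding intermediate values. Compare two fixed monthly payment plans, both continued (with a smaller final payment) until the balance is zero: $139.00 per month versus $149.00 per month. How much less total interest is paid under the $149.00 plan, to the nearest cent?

$156.05

Monthly rate r = 25.4%/12 = 2.11667% = 0.0211667.
At $139.00/mo: n = ⌈−ln(1 − rB₀/P)/ln(1+r)⌉ = 36 payments (last $112.51); total interest = total paid − $3,465.00 = $1,512.51.
At $149.00/mo: 33 payments (last $53.46); total interest $1,356.46.
Interest saved = $1,512.51 − $1,356.46 = $156.05.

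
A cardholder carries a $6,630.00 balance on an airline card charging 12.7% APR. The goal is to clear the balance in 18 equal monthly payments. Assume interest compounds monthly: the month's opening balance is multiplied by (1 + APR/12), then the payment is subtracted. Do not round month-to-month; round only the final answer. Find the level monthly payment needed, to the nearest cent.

$406.47

Monthly rate r = 12.7%/12 = 1.05833% = 0.0105833.
Level-payment amortization: P = B₀·r / (1 − (1+r)^(−n)) = 6630.00·0.0105833 / (1 − 1.01058^(−18)).
Denominator 1 − (1+r)^(−18) = 0.172626451.
P = 70.1675 / 0.172626451 ≈ 406.47.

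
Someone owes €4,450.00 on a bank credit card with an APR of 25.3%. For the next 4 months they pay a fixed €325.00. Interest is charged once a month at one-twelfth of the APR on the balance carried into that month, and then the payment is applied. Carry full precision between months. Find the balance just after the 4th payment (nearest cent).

€3,495.63

Monthly rate r = 25.3%/12 = 2.10833% = 0.0210833.
Each month: B ← B·(1+r) − €325.00.
Month 1: interest €93.82; balance after payment €4,218.82.
Month 2: interest €88.95; balance after payment €3,982.77.
Month 3: interest €83.97; balance after payment €3,741.74.
Month 4: interest €78.89; balance after payment €3,495.63.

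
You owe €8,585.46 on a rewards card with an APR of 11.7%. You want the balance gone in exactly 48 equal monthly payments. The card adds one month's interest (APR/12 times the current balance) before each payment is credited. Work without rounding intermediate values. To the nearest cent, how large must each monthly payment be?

Monthly rate r = 11.7%/12 = 0.975% = 0.00975.
Level-payment amortization: P = B₀·r / (1 − (1+r)^(−n)) = 8585.46·0.00975 / (1 − 1.00975^(−48)).
Denominator 1 − (1+r)^(−48) = 0.372325289.
P = 83.7082 / 0.372325289 ≈ 224.83.

€224.83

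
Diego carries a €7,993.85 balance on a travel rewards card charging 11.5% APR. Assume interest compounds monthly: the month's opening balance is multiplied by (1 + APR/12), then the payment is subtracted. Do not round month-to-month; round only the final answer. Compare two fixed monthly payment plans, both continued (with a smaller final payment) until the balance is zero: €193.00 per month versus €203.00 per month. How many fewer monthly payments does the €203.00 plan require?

Monthly rate r = 11.5%/12 = 0.958333% = 0.00958333.
At €193.00/mo: n = ⌈−ln(1 − rB₀/P)/ln(1+r)⌉ = 54 payments (last €4.59); total interest = total paid − €7,993.85 = €2,239.74.
At €203.00/mo: 50 payments (last €137.88); total interest €2,091.03.
Payments saved = 54 − 50 = 4.

4 fewer payments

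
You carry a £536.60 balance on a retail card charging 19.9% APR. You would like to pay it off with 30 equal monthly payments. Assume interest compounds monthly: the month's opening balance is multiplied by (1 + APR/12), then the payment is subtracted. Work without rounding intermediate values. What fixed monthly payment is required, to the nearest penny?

Monthly rate r = 19.9%/12 = 1.65833% = 0.0165833.
Level-payment amortization: P = B₀·r / (1 − (1+r)^(−n)) = 536.60·0.0165833 / (1 − 1.01658^(−30)).
Denominator 1 − (1+r)^(−30) = 0.389465174.
P = 8.89862 / 0.389465174 ≈ 22.85.

£22.85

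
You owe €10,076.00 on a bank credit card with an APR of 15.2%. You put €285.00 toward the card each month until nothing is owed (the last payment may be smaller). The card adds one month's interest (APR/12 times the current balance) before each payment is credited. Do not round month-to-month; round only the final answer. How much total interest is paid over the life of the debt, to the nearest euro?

Monthly rate r = 15.2%/12 = 1.26667% = 0.0126667.
Payoff takes n = ⌈−ln(1 − rB₀/P)/ln(1+r)⌉ = ⌈47.182⌉ = 48 payments; the last is €52.14.
Total paid = 47·€285.00 + €52.14 = €13,447.14.
Total interest = total paid − principal = €13,447.14 − €10,076.00 = €3,371.14.

€3,371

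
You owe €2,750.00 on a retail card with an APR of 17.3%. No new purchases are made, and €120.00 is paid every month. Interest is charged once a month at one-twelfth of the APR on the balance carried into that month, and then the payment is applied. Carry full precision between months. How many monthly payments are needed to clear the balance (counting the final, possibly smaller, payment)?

29 months

Monthly rate r = 17.3%/12 = 1.44167% = 0.0144167.
Recurrence: B ← B·(1+r) − €120.00.
Month 1: interest €39.65; balance after payment €2,669.65.
Month 2: interest €38.49; balance after payment €2,588.13.
Closed form: n = −ln(1 − rB₀/P)/ln(1+r) = −ln(0.66962)/ln(1.01442) ≈ 28.018, so the balance reaches zero during payment 29.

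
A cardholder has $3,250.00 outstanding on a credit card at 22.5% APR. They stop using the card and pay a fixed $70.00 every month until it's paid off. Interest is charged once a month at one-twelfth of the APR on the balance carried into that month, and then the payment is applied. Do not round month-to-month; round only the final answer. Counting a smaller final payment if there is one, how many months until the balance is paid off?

Monthly rate r = 22.5%/12 = 1.875% = 0.01875.
Recurrence: B ← B·(1+r) − $70.00.
Month 1: interest $60.94; balance after payment $3,240.94.
Month 2: interest $60.77; balance after payment $3,231.71.
Closed form: n = −ln(1 − rB₀/P)/ln(1+r) = −ln(0.12946)/ln(1.01875) ≈ 110.051, so the balance reaches zero during payment 111.

111 payments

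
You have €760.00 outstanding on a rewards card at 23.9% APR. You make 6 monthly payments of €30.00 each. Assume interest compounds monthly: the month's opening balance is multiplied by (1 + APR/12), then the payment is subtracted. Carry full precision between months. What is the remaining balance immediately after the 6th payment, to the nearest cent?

€666.26

Monthly rate r = 23.9%/12 = 1.99167% = 0.0199167.
Each month: B ← B·(1+r) − €30.00.
Month 1: interest €15.14; balance after payment €745.14.
Month 2: interest €14.84; balance after payment €729.98.
Month 3: interest €14.54; balance after payment €714.52.
Month 4: interest €14.23; balance after payment €698.75.
Month 5: interest €13.92; balance after payment €682.66.
Month 6: interest €13.60; balance after payment €666.26.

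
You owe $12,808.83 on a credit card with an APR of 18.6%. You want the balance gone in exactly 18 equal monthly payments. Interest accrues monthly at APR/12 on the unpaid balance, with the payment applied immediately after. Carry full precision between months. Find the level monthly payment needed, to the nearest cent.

$820.95

Monthly rate r = 18.6%/12 = 1.55% = 0.0155.
Level-payment amortization: P = B₀·r / (1 − (1+r)^(−n)) = 12808.83·0.0155 / (1 − 1.0155^(−18)).
Denominator 1 − (1+r)^(−18) = 0.241839244.
P = 198.537 / 0.241839244 ≈ 820.95.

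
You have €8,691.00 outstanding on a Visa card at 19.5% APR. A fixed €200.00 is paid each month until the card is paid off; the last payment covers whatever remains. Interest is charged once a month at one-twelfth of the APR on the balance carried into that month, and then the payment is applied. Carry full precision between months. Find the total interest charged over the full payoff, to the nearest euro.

Monthly rate r = 19.5%/12 = 1.625% = 0.01625.
Payoff takes n = ⌈−ln(1 − rB₀/P)/ln(1+r)⌉ = ⌈75.975⌉ = 76 payments; the last is €194.97.
Total paid = 75·€200.00 + €194.97 = €15,194.97.
Total interest = total paid − principal = €15,194.97 − €8,691.00 = €6,503.97.

€6,504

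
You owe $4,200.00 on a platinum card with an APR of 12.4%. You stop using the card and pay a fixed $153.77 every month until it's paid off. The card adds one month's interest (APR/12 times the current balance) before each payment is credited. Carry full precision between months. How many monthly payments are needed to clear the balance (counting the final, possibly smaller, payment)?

Monthly rate r = 12.4%/12 = 1.03333% = 0.0103333.
Recurrence: B ← B·(1+r) − $153.77.
Month 1: interest $43.40; balance after payment $4,089.63.
Month 2: interest $42.26; balance after payment $3,978.12.
Closed form: n = −ln(1 − rB₀/P)/ln(1+r) = −ln(0.71776)/ln(1.01033) ≈ 32.258, so the balance reaches zero during payment 33.

33 payments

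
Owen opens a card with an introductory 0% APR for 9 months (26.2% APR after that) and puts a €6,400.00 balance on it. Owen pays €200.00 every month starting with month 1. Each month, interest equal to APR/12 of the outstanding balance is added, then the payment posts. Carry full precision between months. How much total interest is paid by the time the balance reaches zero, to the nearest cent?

Promo months 1–9 at r₀ = 0%/12 = 0; months 10+ at r₁ = 26.2%/12 = 0.0218333.
After month 9 (no interest yet): B = €6,400.00 − 9·€200.00 = €4,600.00.
Then at r₁ with €200.00/mo: n₂ = −ln(1 − r₁·B/P)/ln(1+r₁) ≈ 32.29 → 33 more payments.
Total paid = 41·€200.00 + €59.17 = €8,259.17; interest = €8,259.17 − €6,400.00 = €1,859.17.

€1,859.17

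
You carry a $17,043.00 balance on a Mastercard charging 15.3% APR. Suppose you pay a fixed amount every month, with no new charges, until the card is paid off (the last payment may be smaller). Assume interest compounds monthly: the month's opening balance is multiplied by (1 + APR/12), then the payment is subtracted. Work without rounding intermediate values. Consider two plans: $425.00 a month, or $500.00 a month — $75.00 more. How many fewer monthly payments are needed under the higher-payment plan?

Monthly rate r = 15.3%/12 = 1.275% = 0.01275.
At $425.00/mo: n = ⌈−ln(1 − rB₀/P)/ln(1+r)⌉ = 57 payments (last $218.70); total interest = total paid − $17,043.00 = $6,975.70.
At $500.00/mo: 46 payments (last $3.67); total interest $5,460.67.
Payments saved = 57 − 46 = 11.

11 fewer payments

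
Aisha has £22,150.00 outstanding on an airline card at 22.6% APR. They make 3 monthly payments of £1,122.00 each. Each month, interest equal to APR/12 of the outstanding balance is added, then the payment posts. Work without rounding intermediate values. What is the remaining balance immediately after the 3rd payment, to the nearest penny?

Monthly rate r = 22.6%/12 = 1.88333% = 0.0188333.
Each month: B ← B·(1+r) − £1,122.00.
Month 1: interest £417.16; balance after payment £21,445.16.
Month 2: interest £403.88; balance after payment £20,727.04.
Month 3: interest £390.36; balance after payment £19,995.40.

£19,995.40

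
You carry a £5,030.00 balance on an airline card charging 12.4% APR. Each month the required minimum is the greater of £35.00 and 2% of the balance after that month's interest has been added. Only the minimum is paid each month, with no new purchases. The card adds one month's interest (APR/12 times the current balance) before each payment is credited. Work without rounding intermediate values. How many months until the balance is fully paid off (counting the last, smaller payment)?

178 months

Monthly rate r = 12.4%/12 = 1.03333% = 0.0103333.
While 2% of the post-interest balance exceeds £35.00, each month B ← (B·(1+r))·(1 − 0.02), i.e. B shrinks by the factor (1+r)·0.98 = 0.99013.
This holds for months 1–108. Entering month 109 the balance is £1,722.54; 2% of the post-interest balance is now below £35.00, so the flat £35.00 minimum applies from here.
From month 109 a fixed £35.00 at rate r clears £1,722.54 in 70 more payments. Total: 108 + 70 = 178 months.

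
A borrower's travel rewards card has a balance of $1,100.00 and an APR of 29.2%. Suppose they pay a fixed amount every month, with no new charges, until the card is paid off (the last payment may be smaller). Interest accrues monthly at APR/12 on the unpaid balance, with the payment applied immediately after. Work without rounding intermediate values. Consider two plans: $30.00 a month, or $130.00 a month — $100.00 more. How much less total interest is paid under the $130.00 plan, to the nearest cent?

$1,532.85

Monthly rate r = 29.2%/12 = 2.43333% = 0.0243333.
At $30.00/mo: n = ⌈−ln(1 − rB₀/P)/ln(1+r)⌉ = 93 payments (last $19.82); total interest = total paid − $1,100.00 = $1,679.82.
At $130.00/mo: 10 payments (last $76.97); total interest $146.97.
Interest saved = $1,679.82 − $146.97 = $1,532.85.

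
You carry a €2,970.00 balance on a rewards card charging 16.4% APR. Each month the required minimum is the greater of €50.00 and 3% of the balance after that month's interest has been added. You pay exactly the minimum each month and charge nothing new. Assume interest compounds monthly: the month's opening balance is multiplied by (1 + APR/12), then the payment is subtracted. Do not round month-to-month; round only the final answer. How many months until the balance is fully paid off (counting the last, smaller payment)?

79 months

Monthly rate r = 16.4%/12 = 1.36667% = 0.0136667.
While 3% of the post-interest balance exceeds €50.00, each month B ← (B·(1+r))·(1 − 0.03), i.e. B shrinks by the factor (1+r)·0.97 = 0.98326.
This holds for months 1–36. Entering month 37 the balance is €1,617.20; 3% of the post-interest balance is now below €50.00, so the flat €50.00 minimum applies from here.
From month 37 a fixed €50.00 at rate r clears €1,617.20 in 43 more payments. Total: 36 + 43 = 79 months.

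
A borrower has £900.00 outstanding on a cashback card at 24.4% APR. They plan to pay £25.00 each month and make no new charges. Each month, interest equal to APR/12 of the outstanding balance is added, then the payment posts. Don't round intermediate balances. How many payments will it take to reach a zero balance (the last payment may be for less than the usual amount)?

Monthly rate r = 24.4%/12 = 2.03333% = 0.0203333.
Recurrence: B ← B·(1+r) − £25.00.
Month 1: interest £18.30; balance after payment £893.30.
Month 2: interest £18.16; balance after payment £886.46.
Closed form: n = −ln(1 − rB₀/P)/ln(1+r) = −ln(0.268)/ln(1.02033) ≈ 65.415, so the balance reaches zero during payment 66.

66 payments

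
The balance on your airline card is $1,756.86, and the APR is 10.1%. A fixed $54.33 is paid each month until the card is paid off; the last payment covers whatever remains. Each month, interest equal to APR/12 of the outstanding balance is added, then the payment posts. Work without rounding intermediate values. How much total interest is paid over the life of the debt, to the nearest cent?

Monthly rate r = 10.1%/12 = 0.841667% = 0.00841667.
Payoff takes n = ⌈−ln(1 − rB₀/P)/ln(1+r)⌉ = ⌈37.903⌉ = 38 payments; the last is $49.10.
Total paid = 37·$54.33 + $49.10 = $2,059.31.
Total interest = total paid − principal = $2,059.31 − $1,756.86 = $302.45.

$302.45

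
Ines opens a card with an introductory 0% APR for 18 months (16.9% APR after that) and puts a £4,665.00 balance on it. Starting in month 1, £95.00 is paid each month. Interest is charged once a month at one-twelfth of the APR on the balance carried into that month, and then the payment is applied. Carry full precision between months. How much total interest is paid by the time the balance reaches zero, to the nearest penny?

Promo months 1–18 at r₀ = 0%/12 = 0; months 19+ at r₁ = 16.9%/12 = 0.0140833.
After month 18 (no interest yet): B = £4,665.00 − 18·£95.00 = £2,955.00.
Then at r₁ with £95.00/mo: n₂ = −ln(1 − r₁·B/P)/ln(1+r₁) ≈ 41.21 → 42 more payments.
Total paid = 59·£95.00 + £20.37 = £5,625.37; interest = £5,625.37 − £4,665.00 = £960.37.

£960.37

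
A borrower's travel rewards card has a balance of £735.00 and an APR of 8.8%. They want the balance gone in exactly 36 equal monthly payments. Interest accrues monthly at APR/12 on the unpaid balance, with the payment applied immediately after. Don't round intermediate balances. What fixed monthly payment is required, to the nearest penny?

Monthly rate r = 8.8%/12 = 0.733333% = 0.00733333.
Level-payment amortization: P = B₀·r / (1 − (1+r)^(−n)) = 735.00·0.00733333 / (1 − 1.00733^(−36)).
Denominator 1 − (1+r)^(−36) = 0.23128632.
P = 5.39 / 0.23128632 ≈ 23.30.

£23.30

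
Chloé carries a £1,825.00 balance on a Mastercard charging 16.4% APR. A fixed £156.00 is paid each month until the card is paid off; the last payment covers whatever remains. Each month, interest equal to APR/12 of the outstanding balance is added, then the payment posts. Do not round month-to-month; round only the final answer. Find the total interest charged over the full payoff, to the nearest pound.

£177

Monthly rate r = 16.4%/12 = 1.36667% = 0.0136667.
Payoff takes n = ⌈−ln(1 − rB₀/P)/ln(1+r)⌉ = ⌈12.834⌉ = 13 payments; the last is £130.29.
Total paid = 12·£156.00 + £130.29 = £2,002.29.
Total interest = total paid − principal = £2,002.29 − £1,825.00 = £177.29.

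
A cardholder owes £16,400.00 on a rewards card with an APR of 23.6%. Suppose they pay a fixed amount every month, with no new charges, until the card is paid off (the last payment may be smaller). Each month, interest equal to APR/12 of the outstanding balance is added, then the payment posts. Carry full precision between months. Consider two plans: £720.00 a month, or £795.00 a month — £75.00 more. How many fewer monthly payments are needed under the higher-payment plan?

Monthly rate r = 23.6%/12 = 1.96667% = 0.0196667.
At £720.00/mo: n = ⌈−ln(1 − rB₀/P)/ln(1+r)⌉ = 31 payments (last £366.52); total interest = total paid − £16,400.00 = £5,566.52.
At £795.00/mo: 27 payments (last £573.23); total interest £4,843.23.
Payments saved = 31 − 27 = 4.

4 fewer payments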